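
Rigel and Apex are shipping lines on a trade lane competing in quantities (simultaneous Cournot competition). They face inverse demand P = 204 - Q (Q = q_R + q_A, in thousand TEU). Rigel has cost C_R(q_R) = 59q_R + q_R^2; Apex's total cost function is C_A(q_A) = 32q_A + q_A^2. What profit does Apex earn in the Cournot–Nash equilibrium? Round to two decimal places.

Rigel's profit: π_R = (204 - Q)q_R - (59q_R + q_R²). Setting ∂π_R/∂q_R = 0: 145 - 4q_R - (q_A) = 0.
Apex's first-order condition: 172 - 4q_A - (q_R) = 0.
Best responses: q_R = (145 - q_A)/4, q_A = (172 - q_R)/4.
Solving the pair: q_R = 136/5, q_A = 181/5.
Price P = 204 - 317/5 = 703/5.
Apex's profit: (703/5)·(181/5) - 32·(181/5) - (181/5)² = 2620.8800.

2620.88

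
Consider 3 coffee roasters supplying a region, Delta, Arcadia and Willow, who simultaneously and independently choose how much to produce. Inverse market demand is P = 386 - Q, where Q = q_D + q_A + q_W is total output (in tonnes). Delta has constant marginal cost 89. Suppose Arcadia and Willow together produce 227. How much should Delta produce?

35

With rivals' combined output fixed at 227, Delta's profit is π_D = (386 - 227 - q_D)q_D - (89q_D) = (159 - q_D)q_D - (89q_D).
∂π_D/∂q_D = 70 - 2q_D = 0, so q_D = 35.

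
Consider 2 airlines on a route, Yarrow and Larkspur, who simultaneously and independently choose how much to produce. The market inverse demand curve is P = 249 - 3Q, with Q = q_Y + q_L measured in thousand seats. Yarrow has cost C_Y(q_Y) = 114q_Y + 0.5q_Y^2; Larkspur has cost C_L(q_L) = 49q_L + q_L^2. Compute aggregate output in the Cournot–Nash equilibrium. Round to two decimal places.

Yarrow's profit: π_Y = (249 - 3Q)q_Y - (114q_Y + (1/2)q_Y²). Setting ∂π_Y/∂q_Y = 0: 135 - 7q_Y - 3(q_L) = 0.
Larkspur's profit: π_L = (249 - 3Q)q_L - (49q_L + q_L²). Setting ∂π_L/∂q_L = 0: 200 - 8q_L - 3(q_Y) = 0.
Best responses: q_Y = (135 - 3q_L)/7, q_L = (200 - 3q_Y)/8.
Substituting one into the other gives q_Y = 480/47 and q_L = 995/47.
Total output Q = 480/47 + 995/47 = 1475/47.

31.38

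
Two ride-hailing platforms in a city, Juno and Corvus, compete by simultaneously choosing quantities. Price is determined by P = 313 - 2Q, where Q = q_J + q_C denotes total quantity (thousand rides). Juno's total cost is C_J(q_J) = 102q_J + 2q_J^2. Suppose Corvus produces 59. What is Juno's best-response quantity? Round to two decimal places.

11.63

With the rival's output fixed at 59, Juno's profit is π_J = (313 - 2·59 - 2q_J)q_J - (102q_J + 2q_J²) = (195 - 2q_J)q_J - (102q_J + 2q_J²).
∂π_J/∂q_J = 93 - 8q_J = 0, so q_J = 93/8.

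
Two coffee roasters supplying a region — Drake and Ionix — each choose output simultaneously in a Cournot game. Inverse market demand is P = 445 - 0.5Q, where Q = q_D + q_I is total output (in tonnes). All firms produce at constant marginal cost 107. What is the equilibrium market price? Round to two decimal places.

219.67

Each firm earns π_i = (445 - 0.5Q)q_i - 107q_i.
First-order condition (treating rivals' output as given): 338 - q_i - (1/2)q_j = 0.
By symmetry each firm produces the same amount; substituting q_j = q_i yields q_i = 338/(3/2) = 676/3.
Total output Q = 1352/3, so price P = 445 - (1/2)·(1352/3) = 659/3.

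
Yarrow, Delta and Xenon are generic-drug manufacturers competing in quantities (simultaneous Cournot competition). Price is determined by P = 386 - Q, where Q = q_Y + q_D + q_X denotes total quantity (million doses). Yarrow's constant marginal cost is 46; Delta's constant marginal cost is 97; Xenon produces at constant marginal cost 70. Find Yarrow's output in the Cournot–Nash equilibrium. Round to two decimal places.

Yarrow's profit: π_Y = (386 - Q)q_Y - (46q_Y). Setting ∂π_Y/∂q_Y = 0: 340 - 2q_Y - (q_D + q_X) = 0.
Delta's first-order condition: 289 - 2q_D - (q_Y + q_X) = 0.
Xenon's profit: π_X = (386 - Q)q_X - (70q_X). Setting ∂π_X/∂q_X = 0: 316 - 2q_X - (q_Y + q_D) = 0.
Adding the 3 conditions: 945 − 2Q − 2Q = 0, i.e. Q = 945/4.
Back-substituting: q_Y = (340 − 945/4) = 415/4, q_D = (289 − 945/4) = 211/4, q_X = (316 − 945/4) = 319/4.

103.75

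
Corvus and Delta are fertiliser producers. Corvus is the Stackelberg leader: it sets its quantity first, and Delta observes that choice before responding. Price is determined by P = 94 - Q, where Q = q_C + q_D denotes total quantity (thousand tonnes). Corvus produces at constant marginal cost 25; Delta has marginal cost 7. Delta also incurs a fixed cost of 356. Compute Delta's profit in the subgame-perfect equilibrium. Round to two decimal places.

The follower Delta best-responds to any q_C: π_D = (94 - Q)q_D - 7q_D.
Follower FOC: 87 - q_C - 2q_D = 0, so q_D(q_C) = (87 - q_C)/2.
The leader anticipates this reaction. Substituting into P = 94 - Q gives P = 101/2 - (1/2)q_C, so π_C = (101/2 - (1/2)q_C)q_C - 25q_C.
Maximising: ∂π_C/∂q_C = 51/2 - q_C = 0, giving q_C = 51/2.
Then q_D = (87 - 51/2)/2 = 123/4.
Price P = 94 - 225/4 = 151/4.
Delta's profit: (151/4 - 7)·(123/4) - 356 = 589.5625.

589.56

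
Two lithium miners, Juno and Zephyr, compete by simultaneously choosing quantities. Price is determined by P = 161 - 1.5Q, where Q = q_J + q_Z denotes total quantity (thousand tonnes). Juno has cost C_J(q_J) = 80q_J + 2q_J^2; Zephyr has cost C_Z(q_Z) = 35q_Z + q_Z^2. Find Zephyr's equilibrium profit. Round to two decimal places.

1348.08

Juno's profit: π_J = (161 - 1.5Q)q_J - (80q_J + 2q_J²). Setting ∂π_J/∂q_J = 0: 81 - 7q_J - (3/2)(q_Z) = 0.
Zephyr's profit: π_Z = (161 - 1.5Q)q_Z - (35q_Z + q_Z²). Setting ∂π_Z/∂q_Z = 0: 126 - 5q_Z - (3/2)(q_J) = 0.
Best responses: q_J = (81 - (3/2)q_Z)/7, q_Z = (126 - (3/2)q_J)/5.
Solving the pair: q_J = 864/131, q_Z = 23.2214.
Price P = 161 - (3/2)·29.8168 = 116.2748.
Zephyr's profit: 116.2748·23.2214 - 35·23.2214 - 23.2214² = 1348.0805.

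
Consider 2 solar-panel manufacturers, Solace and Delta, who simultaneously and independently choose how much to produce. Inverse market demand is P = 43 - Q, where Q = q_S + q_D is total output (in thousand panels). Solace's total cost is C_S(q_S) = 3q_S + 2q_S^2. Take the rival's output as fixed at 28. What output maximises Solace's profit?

With the rival's output fixed at 28, Solace's profit is π_S = (43 - 28 - q_S)q_S - (3q_S + 2q_S²) = (15 - q_S)q_S - (3q_S + 2q_S²).
∂π_S/∂q_S = 12 - 6q_S = 0, so q_S = 2.

2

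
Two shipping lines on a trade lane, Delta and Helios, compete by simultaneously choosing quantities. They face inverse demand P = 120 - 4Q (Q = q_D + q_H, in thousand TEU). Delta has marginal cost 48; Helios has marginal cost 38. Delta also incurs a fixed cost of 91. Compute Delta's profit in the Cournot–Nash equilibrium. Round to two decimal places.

Delta's profit: π_D = (120 - 4Q)q_D - (48q_D). Setting ∂π_D/∂q_D = 0: 72 - 8q_D - 4(q_H) = 0.
Helios's profit: π_H = (120 - 4Q)q_H - (38q_H). Setting ∂π_H/∂q_H = 0: 82 - 8q_H - 4(q_D) = 0.
Best responses: q_D = (72 - 4q_H)/8, q_H = (82 - 4q_D)/8.
Solving the pair: q_D = 31/6, q_H = 23/3.
Price P = 120 - 4·(77/6) = 206/3.
Delta's profit: (206/3 - 48)·(31/6) - 91 = 142/9.

15.78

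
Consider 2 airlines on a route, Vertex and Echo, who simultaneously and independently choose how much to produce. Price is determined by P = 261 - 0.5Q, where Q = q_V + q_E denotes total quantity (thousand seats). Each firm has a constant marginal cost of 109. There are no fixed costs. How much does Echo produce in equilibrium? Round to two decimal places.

Each firm earns π_i = (261 - 0.5Q)q_i - 109q_i.
First-order condition (treating rivals' output as given): 152 - q_i - (1/2)q_j = 0.
By symmetry each firm produces the same amount; substituting q_j = q_i yields q_i = 152/(3/2) = 304/3.

101.33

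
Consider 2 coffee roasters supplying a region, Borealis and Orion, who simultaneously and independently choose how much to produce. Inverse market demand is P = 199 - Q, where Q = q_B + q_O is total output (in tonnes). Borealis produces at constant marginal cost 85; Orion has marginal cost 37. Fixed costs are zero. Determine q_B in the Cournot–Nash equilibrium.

22

Borealis's profit: π_B = (199 - Q)q_B - (85q_B). Setting ∂π_B/∂q_B = 0: 114 - 2q_B - (q_O) = 0.
Orion's first-order condition: 162 - 2q_O - (q_B) = 0.
Rearranging gives the reaction functions q_B = (114 - q_O)/2 and q_O = (162 - q_B)/2.
Substituting one into the other gives q_B = 22 and q_O = 70.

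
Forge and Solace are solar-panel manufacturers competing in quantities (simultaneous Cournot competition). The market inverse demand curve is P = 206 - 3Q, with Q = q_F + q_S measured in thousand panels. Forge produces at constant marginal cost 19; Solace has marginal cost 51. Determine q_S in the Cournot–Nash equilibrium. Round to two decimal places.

13.67

Forge's profit: π_F = (206 - 3Q)q_F - (19q_F). Setting ∂π_F/∂q_F = 0: 187 - 6q_F - 3(q_S) = 0.
Solace's first-order condition: 155 - 6q_S - 3(q_F) = 0.
So q_F = (187 - 3q_S)/6 and q_S = (155 - 3q_F)/6.
Solving the pair: q_F = 73/3, q_S = 41/3.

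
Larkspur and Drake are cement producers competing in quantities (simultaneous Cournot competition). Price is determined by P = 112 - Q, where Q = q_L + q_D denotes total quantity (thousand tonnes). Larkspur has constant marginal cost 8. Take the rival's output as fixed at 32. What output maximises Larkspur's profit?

With the rival's output fixed at 32, Larkspur's profit is π_L = (112 - 32 - q_L)q_L - (8q_L) = (80 - q_L)q_L - (8q_L).
∂π_L/∂q_L = 72 - 2q_L = 0, so q_L = 36.

36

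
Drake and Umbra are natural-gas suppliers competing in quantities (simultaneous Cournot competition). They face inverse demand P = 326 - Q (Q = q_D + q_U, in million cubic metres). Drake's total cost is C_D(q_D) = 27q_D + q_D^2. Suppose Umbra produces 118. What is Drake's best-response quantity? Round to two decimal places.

45.25

With the rival's output fixed at 118, Drake's profit is π_D = (326 - 118 - q_D)q_D - (27q_D + q_D²) = (208 - q_D)q_D - (27q_D + q_D²).
∂π_D/∂q_D = 181 - 4q_D = 0, so q_D = 181/4.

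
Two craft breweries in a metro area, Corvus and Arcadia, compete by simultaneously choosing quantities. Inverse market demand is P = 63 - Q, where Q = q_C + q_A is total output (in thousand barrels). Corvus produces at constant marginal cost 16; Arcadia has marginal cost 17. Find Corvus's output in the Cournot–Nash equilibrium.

Corvus's profit: π_C = (63 - Q)q_C - (16q_C). Setting ∂π_C/∂q_C = 0: 47 - 2q_C - (q_A) = 0.
Arcadia's first-order condition: 46 - 2q_A - (q_C) = 0.
So q_C = (47 - q_A)/2 and q_A = (46 - q_C)/2.
Solving the pair: q_C = 16, q_A = 15.

16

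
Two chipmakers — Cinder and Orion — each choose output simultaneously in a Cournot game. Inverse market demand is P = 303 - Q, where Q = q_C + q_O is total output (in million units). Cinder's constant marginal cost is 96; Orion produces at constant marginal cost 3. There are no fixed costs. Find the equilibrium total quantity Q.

Cinder's profit: π_C = (303 - Q)q_C - (96q_C). Setting ∂π_C/∂q_C = 0: 207 - 2q_C - (q_O) = 0.
Orion's profit: π_O = (303 - Q)q_O - (3q_O). Setting ∂π_O/∂q_O = 0: 300 - 2q_O - (q_C) = 0.
So q_C = (207 - q_O)/2 and q_O = (300 - q_C)/2.
Substituting one into the other gives q_C = 38 and q_O = 131.
Total output Q = 38 + 131 = 169.

169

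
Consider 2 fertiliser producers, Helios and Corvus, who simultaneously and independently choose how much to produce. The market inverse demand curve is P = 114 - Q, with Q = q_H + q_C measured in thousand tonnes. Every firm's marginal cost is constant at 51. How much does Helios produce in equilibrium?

21

Each firm earns π_i = (114 - Q)q_i - 51q_i.
Setting ∂π_i/∂q_i = 0 with rivals' quantities fixed: 63 - 2q_i - q_j = 0.
By symmetry each firm produces the same amount; substituting q_j = q_i yields q_i = 63/3 = 21.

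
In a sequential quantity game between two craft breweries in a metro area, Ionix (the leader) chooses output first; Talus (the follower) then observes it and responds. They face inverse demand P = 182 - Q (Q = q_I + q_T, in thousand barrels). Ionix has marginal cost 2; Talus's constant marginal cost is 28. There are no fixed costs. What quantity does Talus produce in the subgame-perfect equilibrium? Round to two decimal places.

25.50

Solve by backward induction. Given q_I, the follower Talus maximises π_T = (182 - q_I - q_T)q_T - 28q_T.
∂π_T/∂q_T = 154 - q_I - 2q_T = 0 gives the reaction function q_T = (154 - q_I)/2.
Ionix substitutes q_T(q_I) into its own profit: π_I = q_I(182 - q_I - (154 - q_I)/2) - 2q_I = (105 - (1/2)q_I)q_I - 2q_I.
Maximising: ∂π_I/∂q_I = 103 - q_I = 0, giving q_I = 103.
Then q_T = (154 - 103)/2 = 51/2.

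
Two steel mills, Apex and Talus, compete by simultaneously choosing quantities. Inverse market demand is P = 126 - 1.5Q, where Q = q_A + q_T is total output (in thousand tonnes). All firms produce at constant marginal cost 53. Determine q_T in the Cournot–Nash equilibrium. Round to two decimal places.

16.22

A representative firm's profit is π_i = q_i(126 - 1.5Q) - 53q_i.
Setting ∂π_i/∂q_i = 0 with rivals' quantities fixed: 73 - 3q_i - (3/2)q_j = 0.
By symmetry each firm produces the same amount; substituting q_j = q_i yields q_i = 73/(9/2) = 146/9.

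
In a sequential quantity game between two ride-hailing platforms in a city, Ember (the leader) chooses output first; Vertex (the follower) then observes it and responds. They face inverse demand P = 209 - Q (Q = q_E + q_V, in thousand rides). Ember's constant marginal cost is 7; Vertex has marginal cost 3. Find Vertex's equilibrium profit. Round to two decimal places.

The follower Vertex best-responds to any q_E: π_V = (209 - Q)q_V - 3q_V.
∂π_V/∂q_V = 206 - q_E - 2q_V = 0 gives the reaction function q_V = (206 - q_E)/2.
Ember substitutes q_V(q_E) into its own profit: π_E = q_E(209 - q_E - (206 - q_E)/2) - 7q_E = (106 - (1/2)q_E)q_E - 7q_E.
Maximising: ∂π_E/∂q_E = 99 - q_E = 0, giving q_E = 99.
Then q_V = (206 - 99)/2 = 107/2.
Price P = 209 - 305/2 = 113/2.
Vertex's profit: (113/2 - 3)·(107/2) = 2862.2500.

2862.25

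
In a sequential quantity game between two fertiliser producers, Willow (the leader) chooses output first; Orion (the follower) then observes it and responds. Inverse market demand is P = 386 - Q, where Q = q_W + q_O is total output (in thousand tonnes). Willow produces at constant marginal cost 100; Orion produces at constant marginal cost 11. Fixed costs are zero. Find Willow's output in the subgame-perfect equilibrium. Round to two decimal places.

98.50

Solve by backward induction. Given q_W, the follower Orion maximises π_O = (386 - q_W - q_O)q_O - 11q_O.
Follower FOC: 375 - q_W - 2q_O = 0, so q_O(q_W) = (375 - q_W)/2.
Willow substitutes q_O(q_W) into its own profit: π_W = q_W(386 - q_W - (375 - q_W)/2) - 100q_W = (397/2 - (1/2)q_W)q_W - 100q_W.
Maximising: ∂π_W/∂q_W = 197/2 - q_W = 0, giving q_W = 197/2.
Then q_O = (375 - 197/2)/2 = 553/4.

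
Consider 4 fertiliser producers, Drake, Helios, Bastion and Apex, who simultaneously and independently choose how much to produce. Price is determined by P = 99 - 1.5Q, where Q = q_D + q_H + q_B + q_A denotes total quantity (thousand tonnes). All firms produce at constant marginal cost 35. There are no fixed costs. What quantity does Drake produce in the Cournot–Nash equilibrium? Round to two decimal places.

A representative firm's profit is π_i = q_i(99 - 1.5Q) - 35q_i.
Setting ∂π_i/∂q_i = 0 with rivals' quantities fixed: 64 - 3q_i - (3/2)·Σ_{j≠i} q_j = 0.
With identical firms every q_j equals q_i, so Σ_{j≠i} q_j = 3q_i and 64 = (15/2)q_i, giving q_i = 128/15.

8.53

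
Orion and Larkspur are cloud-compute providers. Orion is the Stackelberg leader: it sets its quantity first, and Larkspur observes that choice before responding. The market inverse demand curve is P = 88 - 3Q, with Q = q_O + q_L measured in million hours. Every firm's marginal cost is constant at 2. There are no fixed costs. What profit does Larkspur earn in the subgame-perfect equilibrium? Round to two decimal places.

Solve by backward induction. Given q_O, the follower Larkspur maximises π_L = (88 - 3q_O - 3q_L)q_L - 2q_L.
∂π_L/∂q_L = 86 - 3q_O - 6q_L = 0 gives the reaction function q_L = (86 - 3q_O)/6.
The leader anticipates this reaction. Substituting into P = 88 - 3Q gives P = 45 - (3/2)q_O, so π_O = (45 - (3/2)q_O)q_O - 2q_O.
Leader FOC: 43 - 3q_O = 0, so q_O = 43/3.
Then q_L = (86 - 3·(43/3))/6 = 43/6.
Price P = 88 - 3·(43/2) = 47/2.
Larkspur's profit: (47/2 - 2)·(43/6) = 1849/12.

154.08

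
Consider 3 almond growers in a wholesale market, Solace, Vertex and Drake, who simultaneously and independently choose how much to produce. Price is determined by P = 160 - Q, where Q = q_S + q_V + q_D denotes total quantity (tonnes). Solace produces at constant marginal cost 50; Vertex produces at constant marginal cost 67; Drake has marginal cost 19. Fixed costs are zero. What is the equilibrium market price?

Solace's profit: π_S = (160 - Q)q_S - (50q_S). Setting ∂π_S/∂q_S = 0: 110 - 2q_S - (q_V + q_D) = 0.
Vertex's first-order condition: 93 - 2q_V - (q_S + q_D) = 0.
Drake's profit: π_D = (160 - Q)q_D - (19q_D). Setting ∂π_D/∂q_D = 0: 141 - 2q_D - (q_S + q_V) = 0.
Summing all 3 equations gives 344 − 4Q = 0, hence Q = 86.
Back-substituting: q_S = (110 − 86) = 24, q_V = (93 − 86) = 7, q_D = (141 − 86) = 55.
Total output Q = 86, so price P = 160 - 86 = 74.

74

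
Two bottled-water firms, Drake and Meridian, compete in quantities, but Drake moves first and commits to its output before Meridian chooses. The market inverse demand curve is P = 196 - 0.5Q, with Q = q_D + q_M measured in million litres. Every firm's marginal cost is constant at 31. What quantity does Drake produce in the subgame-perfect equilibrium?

165

Solve by backward induction. Given q_D, the follower Meridian maximises π_M = (196 - (1/2)q_D - (1/2)q_M)q_M - 31q_M.
Follower FOC: 165 - (1/2)q_D - q_M = 0, so q_M(q_D) = (165 - (1/2)q_D).
The leader anticipates this reaction. Substituting into P = 196 - 0.5Q gives P = 227/2 - (1/4)q_D, so π_D = (227/2 - (1/4)q_D)q_D - 31q_D.
Leader FOC: 165/2 - (1/2)q_D = 0, so q_D = 165.
Then q_M = (165 - (1/2)·165) = 165/2.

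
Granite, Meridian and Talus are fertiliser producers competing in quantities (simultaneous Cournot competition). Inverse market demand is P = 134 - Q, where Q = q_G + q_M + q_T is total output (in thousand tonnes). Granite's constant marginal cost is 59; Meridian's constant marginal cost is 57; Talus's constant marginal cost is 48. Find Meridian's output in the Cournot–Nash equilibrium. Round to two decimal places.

17.50

Granite's profit: π_G = (134 - Q)q_G - (59q_G). Setting ∂π_G/∂q_G = 0: 75 - 2q_G - (q_M + q_T) = 0.
Meridian's first-order condition: 77 - 2q_M - (q_G + q_T) = 0.
Talus's first-order condition: 86 - 2q_T - (q_G + q_M) = 0.
Adding the 3 first-order conditions: 238 − 4Q = 0, so Q = 119/2.
Back-substituting: q_G = (75 − 119/2) = 31/2, q_M = (77 − 119/2) = 35/2, q_T = (86 − 119/2) = 53/2.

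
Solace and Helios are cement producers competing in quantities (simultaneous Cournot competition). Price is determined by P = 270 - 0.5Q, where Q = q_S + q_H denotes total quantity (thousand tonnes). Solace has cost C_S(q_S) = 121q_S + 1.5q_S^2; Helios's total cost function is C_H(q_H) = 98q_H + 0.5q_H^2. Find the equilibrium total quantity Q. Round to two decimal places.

Solace's profit: π_S = (270 - 0.5Q)q_S - (121q_S + (3/2)q_S²). Setting ∂π_S/∂q_S = 0: 149 - 4q_S - (1/2)(q_H) = 0.
Helios's first-order condition: 172 - 2q_H - (1/2)(q_S) = 0.
Best responses: q_S = (149 - (1/2)q_H)/4, q_H = (172 - (1/2)q_S)/2.
Solving the pair: q_S = 848/31, q_H = 79.1613.
Total output Q = 848/31 + 79.1613 = 106.5161.

106.52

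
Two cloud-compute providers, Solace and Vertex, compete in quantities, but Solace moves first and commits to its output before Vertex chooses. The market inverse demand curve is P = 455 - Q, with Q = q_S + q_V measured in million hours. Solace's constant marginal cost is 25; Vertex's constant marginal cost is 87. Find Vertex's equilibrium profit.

The follower Vertex best-responds to any q_S: π_V = (455 - Q)q_V - 87q_V.
∂π_V/∂q_V = 368 - q_S - 2q_V = 0 gives the reaction function q_V = (368 - q_S)/2.
The leader anticipates this reaction. Substituting into P = 455 - Q gives P = 271 - (1/2)q_S, so π_S = (271 - (1/2)q_S)q_S - 25q_S.
Leader FOC: 246 - q_S = 0, so q_S = 246.
Then q_V = (368 - 246)/2 = 61.
Price P = 455 - 307 = 148.
Vertex's profit: (148 - 87)·61 = 3721.

3721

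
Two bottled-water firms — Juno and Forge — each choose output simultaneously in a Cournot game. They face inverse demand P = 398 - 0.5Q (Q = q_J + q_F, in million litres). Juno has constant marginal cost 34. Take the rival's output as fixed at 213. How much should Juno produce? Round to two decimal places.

With the rival's output fixed at 213, Juno's profit is π_J = (398 - (1/2)·213 - (1/2)q_J)q_J - (34q_J) = (583/2 - (1/2)q_J)q_J - (34q_J).
∂π_J/∂q_J = 515/2 - q_J = 0, so q_J = 515/2.

257.50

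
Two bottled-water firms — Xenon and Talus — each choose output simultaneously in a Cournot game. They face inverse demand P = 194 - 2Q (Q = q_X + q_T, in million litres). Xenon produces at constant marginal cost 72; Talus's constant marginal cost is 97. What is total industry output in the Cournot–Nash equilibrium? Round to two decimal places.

Xenon's profit: π_X = (194 - 2Q)q_X - (72q_X). Setting ∂π_X/∂q_X = 0: 122 - 4q_X - 2(q_T) = 0.
Talus's profit: π_T = (194 - 2Q)q_T - (97q_T). Setting ∂π_T/∂q_T = 0: 97 - 4q_T - 2(q_X) = 0.
Rearranging gives the reaction functions q_X = (122 - 2q_T)/4 and q_T = (97 - 2q_X)/4.
Substituting one into the other gives q_X = 49/2 and q_T = 12.
Total output Q = 49/2 + 12 = 73/2.

36.50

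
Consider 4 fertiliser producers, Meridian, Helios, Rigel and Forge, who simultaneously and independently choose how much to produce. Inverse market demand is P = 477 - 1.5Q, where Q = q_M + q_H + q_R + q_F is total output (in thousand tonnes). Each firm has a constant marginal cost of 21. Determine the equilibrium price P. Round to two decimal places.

112.20

Each firm earns π_i = (477 - 1.5Q)q_i - 21q_i.
Setting ∂π_i/∂q_i = 0 with rivals' quantities fixed: 456 - 3q_i - (3/2)·Σ_{j≠i} q_j = 0.
With identical firms every q_j equals q_i, so Σ_{j≠i} q_j = 3q_i and 456 = (15/2)q_i, giving q_i = 304/5.
Total output Q = 1216/5, so price P = 477 - (3/2)·(1216/5) = 561/5.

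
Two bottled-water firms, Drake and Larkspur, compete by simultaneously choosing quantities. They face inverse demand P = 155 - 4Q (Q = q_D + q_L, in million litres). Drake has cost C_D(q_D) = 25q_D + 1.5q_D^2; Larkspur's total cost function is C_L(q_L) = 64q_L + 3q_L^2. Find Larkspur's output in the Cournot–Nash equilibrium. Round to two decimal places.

Drake's profit: π_D = (155 - 4Q)q_D - (25q_D + (3/2)q_D²). Setting ∂π_D/∂q_D = 0: 130 - 11q_D - 4(q_L) = 0.
Larkspur's first-order condition: 91 - 14q_L - 4(q_D) = 0.
So q_D = (130 - 4q_L)/11 and q_L = (91 - 4q_D)/14.
Substituting one into the other gives q_D = 728/69 and q_L = 481/138.

3.49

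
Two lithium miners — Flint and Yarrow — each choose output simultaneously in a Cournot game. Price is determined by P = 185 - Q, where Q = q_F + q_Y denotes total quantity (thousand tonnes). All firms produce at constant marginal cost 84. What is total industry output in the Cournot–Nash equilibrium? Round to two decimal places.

67.33

Each firm earns π_i = (185 - Q)q_i - 84q_i.
First-order condition (treating rivals' output as given): 101 - 2q_i - q_j = 0.
With identical firms every q_j equals q_i, so q_j = q_i and 101 = 3q_i, giving q_i = 101/3.
Total output Q = 101/3 + 101/3 = 202/3.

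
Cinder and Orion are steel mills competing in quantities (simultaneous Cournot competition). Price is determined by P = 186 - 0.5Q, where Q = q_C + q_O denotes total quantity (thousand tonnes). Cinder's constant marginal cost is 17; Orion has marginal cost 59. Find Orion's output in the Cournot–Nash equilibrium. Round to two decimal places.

Cinder's profit: π_C = (186 - 0.5Q)q_C - (17q_C). Setting ∂π_C/∂q_C = 0: 169 - q_C - (1/2)(q_O) = 0.
Orion's profit: π_O = (186 - 0.5Q)q_O - (59q_O). Setting ∂π_O/∂q_O = 0: 127 - q_O - (1/2)(q_C) = 0.
Best responses: q_C = (169 - (1/2)q_O), q_O = (127 - (1/2)q_C).
Solving the pair: q_C = 422/3, q_O = 170/3.

56.67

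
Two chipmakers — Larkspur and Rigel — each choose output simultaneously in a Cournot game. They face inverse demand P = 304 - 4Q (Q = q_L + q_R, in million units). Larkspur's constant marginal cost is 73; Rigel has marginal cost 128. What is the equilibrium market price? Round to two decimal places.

168.33

Larkspur's profit: π_L = (304 - 4Q)q_L - (73q_L). Setting ∂π_L/∂q_L = 0: 231 - 8q_L - 4(q_R) = 0.
Rigel's profit: π_R = (304 - 4Q)q_R - (128q_R). Setting ∂π_R/∂q_R = 0: 176 - 8q_R - 4(q_L) = 0.
Best responses: q_L = (231 - 4q_R)/8, q_R = (176 - 4q_L)/8.
Solving the pair: q_L = 143/6, q_R = 121/12.
Total output Q = 407/12, so price P = 304 - 4·(407/12) = 505/3.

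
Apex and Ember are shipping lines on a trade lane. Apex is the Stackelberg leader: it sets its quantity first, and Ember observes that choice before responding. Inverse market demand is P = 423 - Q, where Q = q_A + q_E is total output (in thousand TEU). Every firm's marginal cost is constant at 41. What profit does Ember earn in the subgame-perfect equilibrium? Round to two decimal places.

9120.25

Solve by backward induction. Given q_A, the follower Ember maximises π_E = (423 - q_A - q_E)q_E - 41q_E.
∂π_E/∂q_E = 382 - q_A - 2q_E = 0 gives the reaction function q_E = (382 - q_A)/2.
Apex substitutes q_E(q_A) into its own profit: π_A = q_A(423 - q_A - (382 - q_A)/2) - 41q_A = (232 - (1/2)q_A)q_A - 41q_A.
The leader's first-order condition 191 - q_A = 0 yields q_A = 191.
Then q_E = (382 - 191)/2 = 191/2.
Price P = 423 - 573/2 = 273/2.
Ember's profit: (273/2 - 41)·(191/2) = 9120.2500.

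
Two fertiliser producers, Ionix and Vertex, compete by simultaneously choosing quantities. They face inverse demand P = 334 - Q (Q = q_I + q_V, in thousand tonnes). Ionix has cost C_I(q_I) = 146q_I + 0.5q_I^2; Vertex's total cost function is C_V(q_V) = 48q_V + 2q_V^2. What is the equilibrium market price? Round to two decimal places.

245.06

Ionix's profit: π_I = (334 - Q)q_I - (146q_I + (1/2)q_I²). Setting ∂π_I/∂q_I = 0: 188 - 3q_I - (q_V) = 0.
Vertex's first-order condition: 286 - 6q_V - (q_I) = 0.
Rearranging gives the reaction functions q_I = (188 - q_V)/3 and q_V = (286 - q_I)/6.
Substituting one into the other gives q_I = 842/17 and q_V = 670/17.
Total output Q = 1512/17, so price P = 334 - 1512/17 = 245.0588.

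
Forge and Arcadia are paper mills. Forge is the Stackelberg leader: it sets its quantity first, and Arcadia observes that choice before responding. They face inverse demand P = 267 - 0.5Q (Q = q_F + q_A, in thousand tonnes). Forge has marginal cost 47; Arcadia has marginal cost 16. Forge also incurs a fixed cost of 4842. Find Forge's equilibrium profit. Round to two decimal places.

4088.25

The follower Arcadia best-responds to any q_F: π_A = (267 - 0.5Q)q_A - 16q_A.
Setting the follower's marginal profit to zero, 251 - (1/2)q_F - q_A = 0, i.e. q_A = (251 - (1/2)q_F).
Forge substitutes q_A(q_F) into its own profit: π_F = q_F(267 - (1/2)q_F - (251 - (1/2)q_F)/2) - 47q_F = (283/2 - (1/4)q_F)q_F - 47q_F.
Leader FOC: 189/2 - (1/2)q_F = 0, so q_F = 189.
Then q_A = (251 - (1/2)·189) = 313/2.
Price P = 267 - (1/2)·(691/2) = 377/4.
Forge's profit: (377/4 - 47)·189 - 4842 = 4088.2500.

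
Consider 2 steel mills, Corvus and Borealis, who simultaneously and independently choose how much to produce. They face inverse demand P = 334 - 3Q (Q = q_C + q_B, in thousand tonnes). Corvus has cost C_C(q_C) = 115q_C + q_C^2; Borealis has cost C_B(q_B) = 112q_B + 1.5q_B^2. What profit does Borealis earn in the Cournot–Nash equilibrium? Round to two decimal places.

Corvus's profit: π_C = (334 - 3Q)q_C - (115q_C + q_C²). Setting ∂π_C/∂q_C = 0: 219 - 8q_C - 3(q_B) = 0.
Borealis's first-order condition: 222 - 9q_B - 3(q_C) = 0.
Best responses: q_C = (219 - 3q_B)/8, q_B = (222 - 3q_C)/9.
Solving the pair: q_C = 145/7, q_B = 373/21.
Price P = 334 - 3·(808/21) = 1530/7.
Borealis's profit: (1530/7)·(373/21) - 112·(373/21) - (3/2)(373/21)² = 1419.6837.

1419.68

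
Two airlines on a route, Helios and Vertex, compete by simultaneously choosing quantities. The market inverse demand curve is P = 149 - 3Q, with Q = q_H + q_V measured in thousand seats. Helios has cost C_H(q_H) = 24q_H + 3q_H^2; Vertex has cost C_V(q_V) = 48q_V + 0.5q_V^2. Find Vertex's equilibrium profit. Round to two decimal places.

435.91

Helios's profit: π_H = (149 - 3Q)q_H - (24q_H + 3q_H²). Setting ∂π_H/∂q_H = 0: 125 - 12q_H - 3(q_V) = 0.
Vertex's profit: π_V = (149 - 3Q)q_V - (48q_V + (1/2)q_V²). Setting ∂π_V/∂q_V = 0: 101 - 7q_V - 3(q_H) = 0.
Rearranging gives the reaction functions q_H = (125 - 3q_V)/12 and q_V = (101 - 3q_H)/7.
Substituting one into the other gives q_H = 572/75 and q_V = 279/25.
Price P = 149 - 3·(1409/75) = 92.6400.
Vertex's profit: 92.6400·(279/25) - 48·(279/25) - (1/2)(279/25)² = 435.9096.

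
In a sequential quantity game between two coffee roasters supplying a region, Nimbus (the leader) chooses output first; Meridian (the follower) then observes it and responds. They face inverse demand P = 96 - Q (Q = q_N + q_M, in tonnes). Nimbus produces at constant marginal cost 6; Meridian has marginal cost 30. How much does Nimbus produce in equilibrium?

Solve by backward induction. Given q_N, the follower Meridian maximises π_M = (96 - q_N - q_M)q_M - 30q_M.
∂π_M/∂q_M = 66 - q_N - 2q_M = 0 gives the reaction function q_M = (66 - q_N)/2.
Nimbus substitutes q_M(q_N) into its own profit: π_N = q_N(96 - q_N - (66 - q_N)/2) - 6q_N = (63 - (1/2)q_N)q_N - 6q_N.
The leader's first-order condition 57 - q_N = 0 yields q_N = 57.
Then q_M = (66 - 57)/2 = 9/2.

57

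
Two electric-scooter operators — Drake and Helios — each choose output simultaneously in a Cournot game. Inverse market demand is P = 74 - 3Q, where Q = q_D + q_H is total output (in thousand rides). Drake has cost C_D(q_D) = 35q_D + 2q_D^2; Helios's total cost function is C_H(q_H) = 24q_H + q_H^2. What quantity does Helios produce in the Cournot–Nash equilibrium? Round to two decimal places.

5.39

Drake's profit: π_D = (74 - 3Q)q_D - (35q_D + 2q_D²). Setting ∂π_D/∂q_D = 0: 39 - 10q_D - 3(q_H) = 0.
Helios's profit: π_H = (74 - 3Q)q_H - (24q_H + q_H²). Setting ∂π_H/∂q_H = 0: 50 - 8q_H - 3(q_D) = 0.
Best responses: q_D = (39 - 3q_H)/10, q_H = (50 - 3q_D)/8.
Solving the pair: q_D = 162/71, q_H = 383/71.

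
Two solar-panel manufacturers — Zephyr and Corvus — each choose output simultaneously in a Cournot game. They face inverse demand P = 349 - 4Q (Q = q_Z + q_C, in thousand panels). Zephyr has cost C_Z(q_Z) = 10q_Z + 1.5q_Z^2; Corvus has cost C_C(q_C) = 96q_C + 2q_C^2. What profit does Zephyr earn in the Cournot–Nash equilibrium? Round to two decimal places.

Zephyr's profit: π_Z = (349 - 4Q)q_Z - (10q_Z + (3/2)q_Z²). Setting ∂π_Z/∂q_Z = 0: 339 - 11q_Z - 4(q_C) = 0.
Corvus's first-order condition: 253 - 12q_C - 4(q_Z) = 0.
So q_Z = (339 - 4q_C)/11 and q_C = (253 - 4q_Z)/12.
Substituting one into the other gives q_Z = 764/29 and q_C = 1427/116.
Price P = 349 - 4·38.6466 = 194.4138.
Zephyr's profit: 194.4138·(764/29) - 10·(764/29) - (3/2)(764/29)² = 3817.2747.

3817.27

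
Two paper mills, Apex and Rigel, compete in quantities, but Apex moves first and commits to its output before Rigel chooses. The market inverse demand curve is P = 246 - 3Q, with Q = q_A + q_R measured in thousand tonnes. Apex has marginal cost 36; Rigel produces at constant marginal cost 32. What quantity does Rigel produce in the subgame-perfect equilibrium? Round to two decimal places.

18.50

Solve by backward induction. Given q_A, the follower Rigel maximises π_R = (246 - 3q_A - 3q_R)q_R - 32q_R.
∂π_R/∂q_R = 214 - 3q_A - 6q_R = 0 gives the reaction function q_R = (214 - 3q_A)/6.
Apex substitutes q_R(q_A) into its own profit: π_A = q_A(246 - 3q_A - (214 - 3q_A)/2) - 36q_A = (139 - (3/2)q_A)q_A - 36q_A.
Maximising: ∂π_A/∂q_A = 103 - 3q_A = 0, giving q_A = 103/3.
Then q_R = (214 - 3·(103/3))/6 = 37/2.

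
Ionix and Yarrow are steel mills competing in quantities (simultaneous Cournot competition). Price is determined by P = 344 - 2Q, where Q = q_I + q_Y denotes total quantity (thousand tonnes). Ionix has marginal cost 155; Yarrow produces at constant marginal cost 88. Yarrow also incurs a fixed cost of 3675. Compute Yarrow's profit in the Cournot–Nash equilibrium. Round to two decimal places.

2121.06

Ionix's profit: π_I = (344 - 2Q)q_I - (155q_I). Setting ∂π_I/∂q_I = 0: 189 - 4q_I - 2(q_Y) = 0.
Yarrow's first-order condition: 256 - 4q_Y - 2(q_I) = 0.
Best responses: q_I = (189 - 2q_Y)/4, q_Y = (256 - 2q_I)/4.
Substituting one into the other gives q_I = 61/3 and q_Y = 323/6.
Price P = 344 - 2·(445/6) = 587/3.
Yarrow's profit: (587/3 - 88)·(323/6) - 3675 = 2121.0556.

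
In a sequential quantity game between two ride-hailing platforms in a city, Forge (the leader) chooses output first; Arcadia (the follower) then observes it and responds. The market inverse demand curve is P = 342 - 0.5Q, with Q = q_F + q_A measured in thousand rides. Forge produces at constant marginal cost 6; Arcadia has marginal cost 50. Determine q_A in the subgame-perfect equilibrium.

102

Solve by backward induction. Given q_F, the follower Arcadia maximises π_A = (342 - (1/2)q_F - (1/2)q_A)q_A - 50q_A.
∂π_A/∂q_A = 292 - (1/2)q_F - q_A = 0 gives the reaction function q_A = (292 - (1/2)q_F).
Forge substitutes q_A(q_F) into its own profit: π_F = q_F(342 - (1/2)q_F - (292 - (1/2)q_F)/2) - 6q_F = (196 - (1/4)q_F)q_F - 6q_F.
Leader FOC: 190 - (1/2)q_F = 0, so q_F = 380.
Then q_A = (292 - (1/2)·380) = 102.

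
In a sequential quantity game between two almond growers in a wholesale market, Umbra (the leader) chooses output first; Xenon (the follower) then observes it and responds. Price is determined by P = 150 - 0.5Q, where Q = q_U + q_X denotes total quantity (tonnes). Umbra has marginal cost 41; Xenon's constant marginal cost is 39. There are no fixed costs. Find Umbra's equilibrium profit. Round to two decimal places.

2862.25

The follower Xenon best-responds to any q_U: π_X = (150 - 0.5Q)q_X - 39q_X.
∂π_X/∂q_X = 111 - (1/2)q_U - q_X = 0 gives the reaction function q_X = (111 - (1/2)q_U).
The leader anticipates this reaction. Substituting into P = 150 - 0.5Q gives P = 189/2 - (1/4)q_U, so π_U = (189/2 - (1/4)q_U)q_U - 41q_U.
Leader FOC: 107/2 - (1/2)q_U = 0, so q_U = 107.
Then q_X = (111 - (1/2)·107) = 115/2.
Price P = 150 - (1/2)·(329/2) = 271/4.
Umbra's profit: (271/4 - 41)·107 = 2862.2500.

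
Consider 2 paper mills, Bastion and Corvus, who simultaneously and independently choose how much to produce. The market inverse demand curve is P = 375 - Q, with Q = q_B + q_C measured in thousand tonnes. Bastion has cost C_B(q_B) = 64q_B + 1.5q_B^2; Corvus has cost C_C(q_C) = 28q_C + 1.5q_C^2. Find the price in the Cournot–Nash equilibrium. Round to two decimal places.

Bastion's profit: π_B = (375 - Q)q_B - (64q_B + (3/2)q_B²). Setting ∂π_B/∂q_B = 0: 311 - 5q_B - (q_C) = 0.
Corvus's profit: π_C = (375 - Q)q_C - (28q_C + (3/2)q_C²). Setting ∂π_C/∂q_C = 0: 347 - 5q_C - (q_B) = 0.
So q_B = (311 - q_C)/5 and q_C = (347 - q_B)/5.
Solving the pair: q_B = 151/3, q_C = 178/3.
Total output Q = 329/3, so price P = 375 - 329/3 = 796/3.

265.33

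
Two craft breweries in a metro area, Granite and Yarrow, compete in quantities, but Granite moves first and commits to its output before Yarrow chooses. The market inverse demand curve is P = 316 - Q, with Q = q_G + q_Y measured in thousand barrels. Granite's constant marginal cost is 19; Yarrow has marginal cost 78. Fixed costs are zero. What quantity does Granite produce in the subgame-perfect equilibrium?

178

The follower Yarrow best-responds to any q_G: π_Y = (316 - Q)q_Y - 78q_Y.
Follower FOC: 238 - q_G - 2q_Y = 0, so q_Y(q_G) = (238 - q_G)/2.
Granite substitutes q_Y(q_G) into its own profit: π_G = q_G(316 - q_G - (238 - q_G)/2) - 19q_G = (197 - (1/2)q_G)q_G - 19q_G.
Leader FOC: 178 - q_G = 0, so q_G = 178.
Then q_Y = (238 - 178)/2 = 30.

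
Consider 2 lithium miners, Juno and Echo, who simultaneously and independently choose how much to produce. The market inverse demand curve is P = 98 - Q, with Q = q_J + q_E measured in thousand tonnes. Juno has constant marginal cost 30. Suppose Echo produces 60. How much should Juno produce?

With the rival's output fixed at 60, Juno's profit is π_J = (98 - 60 - q_J)q_J - (30q_J) = (38 - q_J)q_J - (30q_J).
∂π_J/∂q_J = 8 - 2q_J = 0, so q_J = 4.

4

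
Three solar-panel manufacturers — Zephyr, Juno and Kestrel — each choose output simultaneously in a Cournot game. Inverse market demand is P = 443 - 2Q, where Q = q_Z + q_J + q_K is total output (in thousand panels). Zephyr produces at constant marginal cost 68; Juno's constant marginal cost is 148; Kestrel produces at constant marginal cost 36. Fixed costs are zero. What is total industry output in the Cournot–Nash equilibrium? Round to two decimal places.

Zephyr's profit: π_Z = (443 - 2Q)q_Z - (68q_Z). Setting ∂π_Z/∂q_Z = 0: 375 - 4q_Z - 2(q_J + q_K) = 0.
Juno's profit: π_J = (443 - 2Q)q_J - (148q_J). Setting ∂π_J/∂q_J = 0: 295 - 4q_J - 2(q_Z + q_K) = 0.
Kestrel's profit: π_K = (443 - 2Q)q_K - (36q_K). Setting ∂π_K/∂q_K = 0: 407 - 4q_K - 2(q_Z + q_J) = 0.
Adding the 3 first-order conditions: 1077 − 8Q = 0, so Q = 1077/8.
Back-substituting: q_Z = (375 − 1077/4)/2 = 423/8, q_J = (295 − 1077/4)/2 = 103/8, q_K = (407 − 1077/4)/2 = 551/8.
Total output Q = 423/8 + 103/8 + 551/8 = 1077/8.

134.63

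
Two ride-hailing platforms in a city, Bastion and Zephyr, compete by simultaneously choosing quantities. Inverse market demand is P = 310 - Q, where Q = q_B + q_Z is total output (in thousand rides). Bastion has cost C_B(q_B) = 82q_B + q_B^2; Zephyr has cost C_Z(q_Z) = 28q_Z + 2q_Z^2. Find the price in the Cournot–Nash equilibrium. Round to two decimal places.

Bastion's profit: π_B = (310 - Q)q_B - (82q_B + q_B²). Setting ∂π_B/∂q_B = 0: 228 - 4q_B - (q_Z) = 0.
Zephyr's first-order condition: 282 - 6q_Z - (q_B) = 0.
So q_B = (228 - q_Z)/4 and q_Z = (282 - q_B)/6.
Substituting one into the other gives q_B = 1086/23 and q_Z = 900/23.
Total output Q = 1986/23, so price P = 310 - 1986/23 = 223.6522.

223.65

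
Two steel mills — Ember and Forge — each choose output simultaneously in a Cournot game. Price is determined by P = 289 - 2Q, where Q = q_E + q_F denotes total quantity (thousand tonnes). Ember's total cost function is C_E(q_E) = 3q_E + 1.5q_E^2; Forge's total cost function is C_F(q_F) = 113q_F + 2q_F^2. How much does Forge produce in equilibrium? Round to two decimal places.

12.69

Ember's profit: π_E = (289 - 2Q)q_E - (3q_E + (3/2)q_E²). Setting ∂π_E/∂q_E = 0: 286 - 7q_E - 2(q_F) = 0.
Forge's profit: π_F = (289 - 2Q)q_F - (113q_F + 2q_F²). Setting ∂π_F/∂q_F = 0: 176 - 8q_F - 2(q_E) = 0.
Best responses: q_E = (286 - 2q_F)/7, q_F = (176 - 2q_E)/8.
Solving the pair: q_E = 484/13, q_F = 165/13.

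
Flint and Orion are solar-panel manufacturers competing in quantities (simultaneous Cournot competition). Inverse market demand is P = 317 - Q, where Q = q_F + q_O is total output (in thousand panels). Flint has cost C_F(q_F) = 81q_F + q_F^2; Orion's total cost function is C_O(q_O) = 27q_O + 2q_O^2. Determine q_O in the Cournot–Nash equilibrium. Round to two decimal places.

Flint's profit: π_F = (317 - Q)q_F - (81q_F + q_F²). Setting ∂π_F/∂q_F = 0: 236 - 4q_F - (q_O) = 0.
Orion's profit: π_O = (317 - Q)q_O - (27q_O + 2q_O²). Setting ∂π_O/∂q_O = 0: 290 - 6q_O - (q_F) = 0.
Best responses: q_F = (236 - q_O)/4, q_O = (290 - q_F)/6.
Solving the pair: q_F = 1126/23, q_O = 924/23.

40.17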